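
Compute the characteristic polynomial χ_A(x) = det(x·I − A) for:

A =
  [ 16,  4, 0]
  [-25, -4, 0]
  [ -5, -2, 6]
x^3 - 18*x^2 + 108*x - 216

Expanding det(x·I − A) (e.g. by cofactor expansion or by noting that A is similar to its Jordan form J, which has the same characteristic polynomial as A) gives
  χ_A(x) = x^3 - 18*x^2 + 108*x - 216
which factors as (x - 6)^3. The eigenvalues (with algebraic multiplicities) are λ = 6 with multiplicity 3.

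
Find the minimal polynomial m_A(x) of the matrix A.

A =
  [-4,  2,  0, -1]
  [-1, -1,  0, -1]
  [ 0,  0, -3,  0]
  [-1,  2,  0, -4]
x^2 + 6*x + 9

The characteristic polynomial is χ_A(x) = (x + 3)^4, so the eigenvalues are known. The minimal polynomial is
  m_A(x) = Π_λ (x − λ)^{k_λ}
where k_λ is the size of the *largest* Jordan block for λ (equivalently, the smallest k with (A − λI)^k v = 0 for every generalised eigenvector v of λ).

  λ = -3: largest Jordan block has size 2, contributing (x + 3)^2

So m_A(x) = (x + 3)^2 = x^2 + 6*x + 9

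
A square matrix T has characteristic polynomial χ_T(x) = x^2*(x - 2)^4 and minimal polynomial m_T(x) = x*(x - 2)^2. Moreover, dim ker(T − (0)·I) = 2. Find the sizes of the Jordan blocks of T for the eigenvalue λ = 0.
Block sizes for λ = 0: [1, 1]

Step 1 — from the characteristic polynomial, algebraic multiplicity of λ = 0 is 2. From dim ker(T − (0)·I) = 2, there are exactly 2 Jordan blocks for λ = 0.
Step 2 — from the minimal polynomial, the factor (x − 0) tells us the largest block for λ = 0 has size 1.
Step 3 — with total size 2, 2 blocks, and largest block 1, the block sizes (in nonincreasing order) are [1, 1].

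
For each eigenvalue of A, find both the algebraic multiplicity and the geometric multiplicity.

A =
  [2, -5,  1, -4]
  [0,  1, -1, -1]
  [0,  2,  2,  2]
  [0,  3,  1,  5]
λ = 2: alg = 3, geom = 1; λ = 4: alg = 1, geom = 1

Step 1 — factor the characteristic polynomial to read off the algebraic multiplicities:
  χ_A(x) = (x - 4)*(x - 2)^3

Step 2 — compute geometric multiplicities via the rank-nullity identity g(λ) = n − rank(A − λI):
  rank(A − (2)·I) = 3, so dim ker(A − (2)·I) = n − 3 = 1
  rank(A − (4)·I) = 3, so dim ker(A − (4)·I) = n − 3 = 1

Summary:
  λ = 2: algebraic multiplicity = 3, geometric multiplicity = 1
  λ = 4: algebraic multiplicity = 1, geometric multiplicity = 1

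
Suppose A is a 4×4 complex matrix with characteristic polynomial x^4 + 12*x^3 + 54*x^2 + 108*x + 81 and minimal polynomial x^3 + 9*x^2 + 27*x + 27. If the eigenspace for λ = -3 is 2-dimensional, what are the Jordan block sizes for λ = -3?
Block sizes for λ = -3: [3, 1]

Step 1 — from the characteristic polynomial, algebraic multiplicity of λ = -3 is 4. From dim ker(A − (-3)·I) = 2, there are exactly 2 Jordan blocks for λ = -3.
Step 2 — from the minimal polynomial, the factor (x + 3)^3 tells us the largest block for λ = -3 has size 3.
Step 3 — with total size 4, 2 blocks, and largest block 3, the block sizes (in nonincreasing order) are [3, 1].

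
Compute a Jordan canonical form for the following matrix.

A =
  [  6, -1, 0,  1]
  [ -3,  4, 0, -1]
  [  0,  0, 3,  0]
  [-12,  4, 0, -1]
J_2(3) ⊕ J_1(3) ⊕ J_1(3)

The characteristic polynomial is
  det(x·I − A) = x^4 - 12*x^3 + 54*x^2 - 108*x + 81 = (x - 3)^4

Eigenvalues and multiplicities (the geometric multiplicity of λ is n − rank(A − λI), which equals the number of Jordan blocks for λ):
  λ = 3: algebraic multiplicity = 4, geometric multiplicity = 3

Determining the block sizes for each eigenvalue:
  λ = 3: 3 blocks summing to 4 forces exactly one block of size 2 and the rest size 1 → block sizes [2, 1, 1]

Assembling the blocks gives a Jordan form
J =
  [3, 1, 0, 0]
  [0, 3, 0, 0]
  [0, 0, 3, 0]
  [0, 0, 0, 3]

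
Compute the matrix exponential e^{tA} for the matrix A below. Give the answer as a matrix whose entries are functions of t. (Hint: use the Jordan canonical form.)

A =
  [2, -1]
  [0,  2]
e^{tA} =
  [exp(2*t), -t*exp(2*t)]
  [0, exp(2*t)]

Strategy: write A = P · J · P⁻¹ where J is a Jordan canonical form, so e^{tA} = P · e^{tJ} · P⁻¹, and e^{tJ} can be computed block-by-block.

A has Jordan form
J =
  [2, 1]
  [0, 2]
(up to reordering of blocks).

Per-block formulas:
  For a 2×2 Jordan block J_2(2): exp(t · J_2(2)) = e^(2t)·(I + t·N), where N is the 2×2 nilpotent shift.

After assembling e^{tJ} and conjugating by P, we get:

e^{tA} =
  [exp(2*t), -t*exp(2*t)]
  [0, exp(2*t)]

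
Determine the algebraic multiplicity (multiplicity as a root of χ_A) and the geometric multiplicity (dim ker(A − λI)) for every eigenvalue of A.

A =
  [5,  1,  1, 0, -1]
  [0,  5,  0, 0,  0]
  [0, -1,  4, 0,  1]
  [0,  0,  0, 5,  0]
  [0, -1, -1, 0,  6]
λ = 5: alg = 5, geom = 4

Step 1 — factor the characteristic polynomial to read off the algebraic multiplicities:
  χ_A(x) = (x - 5)^5

Step 2 — compute geometric multiplicities via the rank-nullity identity g(λ) = n − rank(A − λI):
  rank(A − (5)·I) = 1, so dim ker(A − (5)·I) = n − 1 = 4

Summary:
  λ = 5: algebraic multiplicity = 5, geometric multiplicity = 4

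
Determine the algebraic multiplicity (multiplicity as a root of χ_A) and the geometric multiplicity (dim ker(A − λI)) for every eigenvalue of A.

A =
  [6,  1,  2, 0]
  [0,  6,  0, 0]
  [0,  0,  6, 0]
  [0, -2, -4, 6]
λ = 6: alg = 4, geom = 3

Step 1 — factor the characteristic polynomial to read off the algebraic multiplicities:
  χ_A(x) = (x - 6)^4

Step 2 — compute geometric multiplicities via the rank-nullity identity g(λ) = n − rank(A − λI):
  rank(A − (6)·I) = 1, so dim ker(A − (6)·I) = n − 1 = 3

Summary:
  λ = 6: algebraic multiplicity = 4, geometric multiplicity = 3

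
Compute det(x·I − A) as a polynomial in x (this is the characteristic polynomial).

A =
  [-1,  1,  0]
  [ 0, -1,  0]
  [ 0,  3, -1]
x^3 + 3*x^2 + 3*x + 1

Expanding det(x·I − A) (e.g. by cofactor expansion or by noting that A is similar to its Jordan form J, which has the same characteristic polynomial as A) gives
  χ_A(x) = x^3 + 3*x^2 + 3*x + 1
which factors as (x + 1)^3. The eigenvalues (with algebraic multiplicities) are λ = -1 with multiplicity 3.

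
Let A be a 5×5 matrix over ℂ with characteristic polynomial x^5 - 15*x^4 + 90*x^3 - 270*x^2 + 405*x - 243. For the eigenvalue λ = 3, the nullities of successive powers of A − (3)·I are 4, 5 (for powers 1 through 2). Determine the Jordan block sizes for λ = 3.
Block sizes for λ = 3: [2, 1, 1, 1]

From the dimensions of kernels of powers, the number of Jordan blocks of size at least j is d_j − d_{j−1} where d_j = dim ker(N^j) (with d_0 = 0). Computing the differences gives [4, 1].
The number of blocks of size exactly k is (#blocks of size ≥ k) − (#blocks of size ≥ k + 1), so the partition is: 3 block(s) of size 1, 1 block(s) of size 2.
In nonincreasing order the block sizes are [2, 1, 1, 1].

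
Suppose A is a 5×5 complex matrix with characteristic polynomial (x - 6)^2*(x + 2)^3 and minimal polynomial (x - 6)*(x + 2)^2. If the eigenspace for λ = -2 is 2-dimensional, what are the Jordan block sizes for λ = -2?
Block sizes for λ = -2: [2, 1]

Step 1 — from the characteristic polynomial, algebraic multiplicity of λ = -2 is 3. From dim ker(A − (-2)·I) = 2, there are exactly 2 Jordan blocks for λ = -2.
Step 2 — from the minimal polynomial, the factor (x + 2)^2 tells us the largest block for λ = -2 has size 2.
Step 3 — with total size 3, 2 blocks, and largest block 2, the block sizes (in nonincreasing order) are [2, 1].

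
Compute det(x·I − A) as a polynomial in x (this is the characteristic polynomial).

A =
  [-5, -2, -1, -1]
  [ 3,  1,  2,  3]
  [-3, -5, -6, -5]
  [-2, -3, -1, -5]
x^4 + 15*x^3 + 84*x^2 + 208*x + 192

Expanding det(x·I − A) (e.g. by cofactor expansion or by noting that A is similar to its Jordan form J, which has the same characteristic polynomial as A) gives
  χ_A(x) = x^4 + 15*x^3 + 84*x^2 + 208*x + 192
which factors as (x + 3)*(x + 4)^3. The eigenvalues (with algebraic multiplicities) are λ = -4 with multiplicity 3, λ = -3 with multiplicity 1.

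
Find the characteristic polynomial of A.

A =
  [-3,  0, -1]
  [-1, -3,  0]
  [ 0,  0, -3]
x^3 + 9*x^2 + 27*x + 27

Expanding det(x·I − A) (e.g. by cofactor expansion or by noting that A is similar to its Jordan form J, which has the same characteristic polynomial as A) gives
  χ_A(x) = x^3 + 9*x^2 + 27*x + 27
which factors as (x + 3)^3. The eigenvalues (with algebraic multiplicities) are λ = -3 with multiplicity 3.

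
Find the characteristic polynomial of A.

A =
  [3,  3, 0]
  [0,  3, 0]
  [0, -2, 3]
x^3 - 9*x^2 + 27*x - 27

Expanding det(x·I − A) (e.g. by cofactor expansion or by noting that A is similar to its Jordan form J, which has the same characteristic polynomial as A) gives
  χ_A(x) = x^3 - 9*x^2 + 27*x - 27
which factors as (x - 3)^3. The eigenvalues (with algebraic multiplicities) are λ = 3 with multiplicity 3.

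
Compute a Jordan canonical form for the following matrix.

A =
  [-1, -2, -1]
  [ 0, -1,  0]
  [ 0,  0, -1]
J_2(-1) ⊕ J_1(-1)

The characteristic polynomial is
  det(x·I − A) = x^3 + 3*x^2 + 3*x + 1 = (x + 1)^3

Eigenvalues and multiplicities (the geometric multiplicity of λ is n − rank(A − λI), which equals the number of Jordan blocks for λ):
  λ = -1: algebraic multiplicity = 3, geometric multiplicity = 2

Determining the block sizes for each eigenvalue:
  λ = -1: 2 blocks summing to 3 forces exactly one block of size 2 and the rest size 1 → block sizes [2, 1]

Assembling the blocks gives a Jordan form
J =
  [-1,  1,  0]
  [ 0, -1,  0]
  [ 0,  0, -1]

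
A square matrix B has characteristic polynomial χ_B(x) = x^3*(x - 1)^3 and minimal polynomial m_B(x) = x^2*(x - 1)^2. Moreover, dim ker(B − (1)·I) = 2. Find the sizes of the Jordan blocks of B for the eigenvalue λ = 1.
Block sizes for λ = 1: [2, 1]

Step 1 — from the characteristic polynomial, algebraic multiplicity of λ = 1 is 3. From dim ker(B − (1)·I) = 2, there are exactly 2 Jordan blocks for λ = 1.
Step 2 — from the minimal polynomial, the factor (x − 1)^2 tells us the largest block for λ = 1 has size 2.
Step 3 — with total size 3, 2 blocks, and largest block 2, the block sizes (in nonincreasing order) are [2, 1].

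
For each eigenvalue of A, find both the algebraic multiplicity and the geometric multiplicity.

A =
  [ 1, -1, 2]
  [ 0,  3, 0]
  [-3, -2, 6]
λ = 3: alg = 2, geom = 1; λ = 4: alg = 1, geom = 1

Step 1 — factor the characteristic polynomial to read off the algebraic multiplicities:
  χ_A(x) = (x - 4)*(x - 3)^2

Step 2 — compute geometric multiplicities via the rank-nullity identity g(λ) = n − rank(A − λI):
  rank(A − (3)·I) = 2, so dim ker(A − (3)·I) = n − 2 = 1
  rank(A − (4)·I) = 2, so dim ker(A − (4)·I) = n − 2 = 1

Summary:
  λ = 3: algebraic multiplicity = 2, geometric multiplicity = 1
  λ = 4: algebraic multiplicity = 1, geometric multiplicity = 1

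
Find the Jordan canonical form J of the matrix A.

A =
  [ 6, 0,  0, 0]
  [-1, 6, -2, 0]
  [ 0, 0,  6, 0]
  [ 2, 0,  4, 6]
J_2(6) ⊕ J_1(6) ⊕ J_1(6)

The characteristic polynomial is
  det(x·I − A) = x^4 - 24*x^3 + 216*x^2 - 864*x + 1296 = (x - 6)^4

Eigenvalues and multiplicities (the geometric multiplicity of λ is n − rank(A − λI), which equals the number of Jordan blocks for λ):
  λ = 6: algebraic multiplicity = 4, geometric multiplicity = 3

Determining the block sizes for each eigenvalue:
  λ = 6: 3 blocks summing to 4 forces exactly one block of size 2 and the rest size 1 → block sizes [2, 1, 1]

Assembling the blocks gives a Jordan form
J =
  [6, 1, 0, 0]
  [0, 6, 0, 0]
  [0, 0, 6, 0]
  [0, 0, 0, 6]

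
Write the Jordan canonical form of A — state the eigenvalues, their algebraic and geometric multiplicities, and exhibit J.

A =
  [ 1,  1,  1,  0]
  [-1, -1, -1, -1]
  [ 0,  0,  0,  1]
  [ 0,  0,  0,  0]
J_2(0) ⊕ J_2(0)

The characteristic polynomial is
  det(x·I − A) = x^4

Eigenvalues and multiplicities (the geometric multiplicity of λ is n − rank(A − λI), which equals the number of Jordan blocks for λ):
  λ = 0: algebraic multiplicity = 4, geometric multiplicity = 2

Determining the block sizes for each eigenvalue:
  λ = 0: with am = 4 and gm = 2, the partition is not yet determined (e.g. several partitions of 4 into 2 parts exist). Let N = A − (0)·I. Computing rank(N^1) = 2, rank(N^2) = 0; the number of blocks of size ≥ j is rank(N^{j−1}) − rank(N^j), giving [2, 2]. So we have 2 block(s) of size 2 → block sizes [2, 2]

Assembling the blocks gives a Jordan form
J =
  [0, 1, 0, 0]
  [0, 0, 0, 0]
  [0, 0, 0, 1]
  [0, 0, 0, 0]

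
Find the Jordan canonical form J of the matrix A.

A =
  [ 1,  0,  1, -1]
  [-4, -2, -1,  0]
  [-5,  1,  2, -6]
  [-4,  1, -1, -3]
J_2(-3) ⊕ J_2(2)

The characteristic polynomial is
  det(x·I − A) = x^4 + 2*x^3 - 11*x^2 - 12*x + 36 = (x - 2)^2*(x + 3)^2

Eigenvalues and multiplicities (the geometric multiplicity of λ is n − rank(A − λI), which equals the number of Jordan blocks for λ):
  λ = -3: algebraic multiplicity = 2, geometric multiplicity = 1
  λ = 2: algebraic multiplicity = 2, geometric multiplicity = 1

Determining the block sizes for each eigenvalue:
  λ = -3: one block (gm = 1), so the single block has size am = 2 → block sizes [2]
  λ = 2: one block (gm = 1), so the single block has size am = 2 → block sizes [2]

Assembling the blocks gives a Jordan form
J =
  [-3,  1, 0, 0]
  [ 0, -3, 0, 0]
  [ 0,  0, 2, 1]
  [ 0,  0, 0, 2]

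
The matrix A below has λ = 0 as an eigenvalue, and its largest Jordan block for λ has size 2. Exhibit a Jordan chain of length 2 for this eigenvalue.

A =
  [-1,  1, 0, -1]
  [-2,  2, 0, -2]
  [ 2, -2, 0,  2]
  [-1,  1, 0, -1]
A Jordan chain for λ = 0 of length 2:
v_1 = (-1, -2, 2, -1)ᵀ
v_2 = (1, 0, 0, 0)ᵀ

Let N = A − (0)·I. We want v_2 with N^2 v_2 = 0 but N^1 v_2 ≠ 0; then v_{j-1} := N · v_j for j = 2, …, 2.

Pick v_2 = (1, 0, 0, 0)ᵀ.
Then v_1 = N · v_2 = (-1, -2, 2, -1)ᵀ.

Sanity check: (A − (0)·I) v_1 = (0, 0, 0, 0)ᵀ = 0. ✓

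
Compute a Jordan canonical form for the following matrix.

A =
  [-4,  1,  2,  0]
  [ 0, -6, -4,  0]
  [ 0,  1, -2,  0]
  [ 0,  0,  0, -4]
J_2(-4) ⊕ J_1(-4) ⊕ J_1(-4)

The characteristic polynomial is
  det(x·I − A) = x^4 + 16*x^3 + 96*x^2 + 256*x + 256 = (x + 4)^4

Eigenvalues and multiplicities (the geometric multiplicity of λ is n − rank(A − λI), which equals the number of Jordan blocks for λ):
  λ = -4: algebraic multiplicity = 4, geometric multiplicity = 3

Determining the block sizes for each eigenvalue:
  λ = -4: 3 blocks summing to 4 forces exactly one block of size 2 and the rest size 1 → block sizes [2, 1, 1]

Assembling the blocks gives a Jordan form
J =
  [-4,  1,  0,  0]
  [ 0, -4,  0,  0]
  [ 0,  0, -4,  0]
  [ 0,  0,  0, -4]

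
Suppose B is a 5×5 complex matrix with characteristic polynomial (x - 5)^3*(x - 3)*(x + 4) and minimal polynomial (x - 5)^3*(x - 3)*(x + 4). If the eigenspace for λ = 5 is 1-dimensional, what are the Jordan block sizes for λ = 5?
Block sizes for λ = 5: [3]

Step 1 — from the characteristic polynomial, algebraic multiplicity of λ = 5 is 3. From dim ker(B − (5)·I) = 1, there are exactly 1 Jordan blocks for λ = 5.
Step 2 — from the minimal polynomial, the factor (x − 5)^3 tells us the largest block for λ = 5 has size 3.
Step 3 — with total size 3, 1 blocks, and largest block 3, the block sizes (in nonincreasing order) are [3].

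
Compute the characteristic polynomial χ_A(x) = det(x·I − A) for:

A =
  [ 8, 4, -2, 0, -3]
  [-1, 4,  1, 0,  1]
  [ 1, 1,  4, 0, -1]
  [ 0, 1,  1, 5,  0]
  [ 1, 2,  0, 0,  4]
x^5 - 25*x^4 + 250*x^3 - 1250*x^2 + 3125*x - 3125

Expanding det(x·I − A) (e.g. by cofactor expansion or by noting that A is similar to its Jordan form J, which has the same characteristic polynomial as A) gives
  χ_A(x) = x^5 - 25*x^4 + 250*x^3 - 1250*x^2 + 3125*x - 3125
which factors as (x - 5)^5. The eigenvalues (with algebraic multiplicities) are λ = 5 with multiplicity 5.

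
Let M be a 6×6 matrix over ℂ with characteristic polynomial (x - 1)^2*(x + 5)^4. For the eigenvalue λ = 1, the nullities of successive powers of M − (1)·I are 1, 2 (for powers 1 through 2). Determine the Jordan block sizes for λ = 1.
Block sizes for λ = 1: [2]

From the dimensions of kernels of powers, the number of Jordan blocks of size at least j is d_j − d_{j−1} where d_j = dim ker(N^j) (with d_0 = 0). Computing the differences gives [1, 1].
The number of blocks of size exactly k is (#blocks of size ≥ k) − (#blocks of size ≥ k + 1), so the partition is: 1 block(s) of size 2.
In nonincreasing order the block sizes are [2].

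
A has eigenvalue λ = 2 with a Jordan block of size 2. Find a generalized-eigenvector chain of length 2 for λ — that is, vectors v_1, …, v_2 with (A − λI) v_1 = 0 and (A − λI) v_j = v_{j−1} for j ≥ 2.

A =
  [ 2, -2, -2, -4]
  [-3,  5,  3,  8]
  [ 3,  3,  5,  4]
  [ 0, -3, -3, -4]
A Jordan chain for λ = 2 of length 2:
v_1 = (0, -3, 3, 0)ᵀ
v_2 = (1, 0, 0, 0)ᵀ

Let N = A − (2)·I. We want v_2 with N^2 v_2 = 0 but N^1 v_2 ≠ 0; then v_{j-1} := N · v_j for j = 2, …, 2.

Pick v_2 = (1, 0, 0, 0)ᵀ.
Then v_1 = N · v_2 = (0, -3, 3, 0)ᵀ.

Sanity check: (A − (2)·I) v_1 = (0, 0, 0, 0)ᵀ = 0. ✓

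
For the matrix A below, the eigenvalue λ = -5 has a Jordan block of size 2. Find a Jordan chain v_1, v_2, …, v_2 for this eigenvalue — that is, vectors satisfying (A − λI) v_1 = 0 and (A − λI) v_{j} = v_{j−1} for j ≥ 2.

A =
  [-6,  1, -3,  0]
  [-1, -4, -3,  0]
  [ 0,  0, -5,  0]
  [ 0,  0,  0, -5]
A Jordan chain for λ = -5 of length 2:
v_1 = (-1, -1, 0, 0)ᵀ
v_2 = (1, 0, 0, 0)ᵀ

Let N = A − (-5)·I. We want v_2 with N^2 v_2 = 0 but N^1 v_2 ≠ 0; then v_{j-1} := N · v_j for j = 2, …, 2.

Pick v_2 = (1, 0, 0, 0)ᵀ.
Then v_1 = N · v_2 = (-1, -1, 0, 0)ᵀ.

Sanity check: (A − (-5)·I) v_1 = (0, 0, 0, 0)ᵀ = 0. ✓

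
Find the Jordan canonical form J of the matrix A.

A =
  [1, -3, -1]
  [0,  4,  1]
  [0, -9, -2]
J_2(1) ⊕ J_1(1)

The characteristic polynomial is
  det(x·I − A) = x^3 - 3*x^2 + 3*x - 1 = (x - 1)^3

Eigenvalues and multiplicities (the geometric multiplicity of λ is n − rank(A − λI), which equals the number of Jordan blocks for λ):
  λ = 1: algebraic multiplicity = 3, geometric multiplicity = 2

Determining the block sizes for each eigenvalue:
  λ = 1: 2 blocks summing to 3 forces exactly one block of size 2 and the rest size 1 → block sizes [2, 1]

Assembling the blocks gives a Jordan form
J =
  [1, 1, 0]
  [0, 1, 0]
  [0, 0, 1]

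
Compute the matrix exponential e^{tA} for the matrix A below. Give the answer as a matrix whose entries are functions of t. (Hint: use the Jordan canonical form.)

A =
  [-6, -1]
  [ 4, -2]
e^{tA} =
  [-2*t*exp(-4*t) + exp(-4*t), -t*exp(-4*t)]
  [4*t*exp(-4*t), 2*t*exp(-4*t) + exp(-4*t)]

Strategy: write A = P · J · P⁻¹ where J is a Jordan canonical form, so e^{tA} = P · e^{tJ} · P⁻¹, and e^{tJ} can be computed block-by-block.

A has Jordan form
J =
  [-4,  1]
  [ 0, -4]
(up to reordering of blocks).

Per-block formulas:
  For a 2×2 Jordan block J_2(-4): exp(t · J_2(-4)) = e^(-4t)·(I + t·N), where N is the 2×2 nilpotent shift.

After assembling e^{tJ} and conjugating by P, we get:

e^{tA} =
  [-2*t*exp(-4*t) + exp(-4*t), -t*exp(-4*t)]
  [4*t*exp(-4*t), 2*t*exp(-4*t) + exp(-4*t)]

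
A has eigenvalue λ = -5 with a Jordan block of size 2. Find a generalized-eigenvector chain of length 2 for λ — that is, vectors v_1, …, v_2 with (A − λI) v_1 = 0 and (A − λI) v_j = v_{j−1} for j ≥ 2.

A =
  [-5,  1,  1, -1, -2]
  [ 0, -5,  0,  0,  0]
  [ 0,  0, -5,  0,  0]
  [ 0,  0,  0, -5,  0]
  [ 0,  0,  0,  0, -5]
A Jordan chain for λ = -5 of length 2:
v_1 = (1, 0, 0, 0, 0)ᵀ
v_2 = (0, 1, 0, 0, 0)ᵀ

Let N = A − (-5)·I. We want v_2 with N^2 v_2 = 0 but N^1 v_2 ≠ 0; then v_{j-1} := N · v_j for j = 2, …, 2.

Pick v_2 = (0, 1, 0, 0, 0)ᵀ.
Then v_1 = N · v_2 = (1, 0, 0, 0, 0)ᵀ.

Sanity check: (A − (-5)·I) v_1 = (0, 0, 0, 0, 0)ᵀ = 0. ✓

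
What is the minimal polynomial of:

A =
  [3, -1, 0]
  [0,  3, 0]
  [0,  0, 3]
x^2 - 6*x + 9

The characteristic polynomial is χ_A(x) = (x - 3)^3, so the eigenvalues are known. The minimal polynomial is
  m_A(x) = Π_λ (x − λ)^{k_λ}
where k_λ is the size of the *largest* Jordan block for λ (equivalently, the smallest k with (A − λI)^k v = 0 for every generalised eigenvector v of λ).

  λ = 3: largest Jordan block has size 2, contributing (x − 3)^2

So m_A(x) = (x - 3)^2 = x^2 - 6*x + 9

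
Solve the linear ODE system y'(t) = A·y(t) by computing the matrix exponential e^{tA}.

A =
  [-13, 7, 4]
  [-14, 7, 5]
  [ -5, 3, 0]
e^{tA} =
  [3*t^2*exp(-2*t)/2 - 11*t*exp(-2*t) + exp(-2*t), -t^2*exp(-2*t) + 7*t*exp(-2*t), -t^2*exp(-2*t)/2 + 4*t*exp(-2*t)]
  [3*t^2*exp(-2*t)/2 - 14*t*exp(-2*t), -t^2*exp(-2*t) + 9*t*exp(-2*t) + exp(-2*t), -t^2*exp(-2*t)/2 + 5*t*exp(-2*t)]
  [3*t^2*exp(-2*t)/2 - 5*t*exp(-2*t), -t^2*exp(-2*t) + 3*t*exp(-2*t), -t^2*exp(-2*t)/2 + 2*t*exp(-2*t) + exp(-2*t)]

Strategy: write A = P · J · P⁻¹ where J is a Jordan canonical form, so e^{tA} = P · e^{tJ} · P⁻¹, and e^{tJ} can be computed block-by-block.

A has Jordan form
J =
  [-2,  1,  0]
  [ 0, -2,  1]
  [ 0,  0, -2]
(up to reordering of blocks).

Per-block formulas:
  For a 3×3 Jordan block J_3(-2): exp(t · J_3(-2)) = e^(-2t)·(I + t·N + (t^2/2)·N^2), where N is the 3×3 nilpotent shift.

After assembling e^{tJ} and conjugating by P, we get:

e^{tA} =
  [3*t^2*exp(-2*t)/2 - 11*t*exp(-2*t) + exp(-2*t), -t^2*exp(-2*t) + 7*t*exp(-2*t), -t^2*exp(-2*t)/2 + 4*t*exp(-2*t)]
  [3*t^2*exp(-2*t)/2 - 14*t*exp(-2*t), -t^2*exp(-2*t) + 9*t*exp(-2*t) + exp(-2*t), -t^2*exp(-2*t)/2 + 5*t*exp(-2*t)]
  [3*t^2*exp(-2*t)/2 - 5*t*exp(-2*t), -t^2*exp(-2*t) + 3*t*exp(-2*t), -t^2*exp(-2*t)/2 + 2*t*exp(-2*t) + exp(-2*t)]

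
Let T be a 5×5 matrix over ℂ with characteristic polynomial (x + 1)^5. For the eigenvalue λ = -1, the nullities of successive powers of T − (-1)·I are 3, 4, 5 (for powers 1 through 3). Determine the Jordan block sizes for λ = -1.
Block sizes for λ = -1: [3, 1, 1]

From the dimensions of kernels of powers, the number of Jordan blocks of size at least j is d_j − d_{j−1} where d_j = dim ker(N^j) (with d_0 = 0). Computing the differences gives [3, 1, 1].
The number of blocks of size exactly k is (#blocks of size ≥ k) − (#blocks of size ≥ k + 1), so the partition is: 2 block(s) of size 1, 1 block(s) of size 3.
In nonincreasing order the block sizes are [3, 1, 1].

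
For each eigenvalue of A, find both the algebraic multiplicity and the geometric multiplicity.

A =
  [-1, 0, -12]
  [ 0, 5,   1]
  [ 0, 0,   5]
λ = -1: alg = 1, geom = 1; λ = 5: alg = 2, geom = 1

Step 1 — factor the characteristic polynomial to read off the algebraic multiplicities:
  χ_A(x) = (x - 5)^2*(x + 1)

Step 2 — compute geometric multiplicities via the rank-nullity identity g(λ) = n − rank(A − λI):
  rank(A − (-1)·I) = 2, so dim ker(A − (-1)·I) = n − 2 = 1
  rank(A − (5)·I) = 2, so dim ker(A − (5)·I) = n − 2 = 1

Summary:
  λ = -1: algebraic multiplicity = 1, geometric multiplicity = 1
  λ = 5: algebraic multiplicity = 2, geometric multiplicity = 1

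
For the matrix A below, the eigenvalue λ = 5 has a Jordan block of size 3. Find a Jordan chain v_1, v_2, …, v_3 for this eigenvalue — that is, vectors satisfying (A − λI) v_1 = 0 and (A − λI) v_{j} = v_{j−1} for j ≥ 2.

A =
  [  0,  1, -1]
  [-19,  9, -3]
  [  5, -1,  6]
A Jordan chain for λ = 5 of length 3:
v_1 = (1, 4, -1)ᵀ
v_2 = (-5, -19, 5)ᵀ
v_3 = (1, 0, 0)ᵀ

Let N = A − (5)·I. We want v_3 with N^3 v_3 = 0 but N^2 v_3 ≠ 0; then v_{j-1} := N · v_j for j = 3, …, 2.

Pick v_3 = (1, 0, 0)ᵀ.
Then v_2 = N · v_3 = (-5, -19, 5)ᵀ.
Then v_1 = N · v_2 = (1, 4, -1)ᵀ.

Sanity check: (A − (5)·I) v_1 = (0, 0, 0)ᵀ = 0. ✓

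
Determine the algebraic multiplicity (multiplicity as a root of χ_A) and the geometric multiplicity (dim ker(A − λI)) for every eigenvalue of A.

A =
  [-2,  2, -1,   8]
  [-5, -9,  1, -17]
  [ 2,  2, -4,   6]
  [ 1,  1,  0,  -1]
λ = -4: alg = 4, geom = 2

Step 1 — factor the characteristic polynomial to read off the algebraic multiplicities:
  χ_A(x) = (x + 4)^4

Step 2 — compute geometric multiplicities via the rank-nullity identity g(λ) = n − rank(A − λI):
  rank(A − (-4)·I) = 2, so dim ker(A − (-4)·I) = n − 2 = 2

Summary:
  λ = -4: algebraic multiplicity = 4, geometric multiplicity = 2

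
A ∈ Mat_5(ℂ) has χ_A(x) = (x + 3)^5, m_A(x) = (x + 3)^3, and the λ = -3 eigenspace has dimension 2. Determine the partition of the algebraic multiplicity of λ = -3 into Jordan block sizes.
Block sizes for λ = -3: [3, 2]

Step 1 — from the characteristic polynomial, algebraic multiplicity of λ = -3 is 5. From dim ker(A − (-3)·I) = 2, there are exactly 2 Jordan blocks for λ = -3.
Step 2 — from the minimal polynomial, the factor (x + 3)^3 tells us the largest block for λ = -3 has size 3.
Step 3 — with total size 5, 2 blocks, and largest block 3, the block sizes (in nonincreasing order) are [3, 2].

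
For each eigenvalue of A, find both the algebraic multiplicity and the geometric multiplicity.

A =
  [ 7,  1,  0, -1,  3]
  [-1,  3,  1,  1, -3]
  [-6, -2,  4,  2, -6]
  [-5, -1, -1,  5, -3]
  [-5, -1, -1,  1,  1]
λ = 4: alg = 5, geom = 3

Step 1 — factor the characteristic polynomial to read off the algebraic multiplicities:
  χ_A(x) = (x - 4)^5

Step 2 — compute geometric multiplicities via the rank-nullity identity g(λ) = n − rank(A − λI):
  rank(A − (4)·I) = 2, so dim ker(A − (4)·I) = n − 2 = 3

Summary:
  λ = 4: algebraic multiplicity = 5, geometric multiplicity = 3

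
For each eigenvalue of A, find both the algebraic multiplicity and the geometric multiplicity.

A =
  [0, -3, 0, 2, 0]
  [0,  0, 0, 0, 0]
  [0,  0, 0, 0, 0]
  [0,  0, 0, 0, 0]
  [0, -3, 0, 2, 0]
λ = 0: alg = 5, geom = 4

Step 1 — factor the characteristic polynomial to read off the algebraic multiplicities:
  χ_A(x) = x^5

Step 2 — compute geometric multiplicities via the rank-nullity identity g(λ) = n − rank(A − λI):
  rank(A − (0)·I) = 1, so dim ker(A − (0)·I) = n − 1 = 4

Summary:
  λ = 0: algebraic multiplicity = 5, geometric multiplicity = 4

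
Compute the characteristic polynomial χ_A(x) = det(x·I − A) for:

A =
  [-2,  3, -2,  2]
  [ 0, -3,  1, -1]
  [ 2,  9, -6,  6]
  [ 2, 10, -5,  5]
x^4 + 6*x^3 + 12*x^2 + 8*x

Expanding det(x·I − A) (e.g. by cofactor expansion or by noting that A is similar to its Jordan form J, which has the same characteristic polynomial as A) gives
  χ_A(x) = x^4 + 6*x^3 + 12*x^2 + 8*x
which factors as x*(x + 2)^3. The eigenvalues (with algebraic multiplicities) are λ = -2 with multiplicity 3, λ = 0 with multiplicity 1.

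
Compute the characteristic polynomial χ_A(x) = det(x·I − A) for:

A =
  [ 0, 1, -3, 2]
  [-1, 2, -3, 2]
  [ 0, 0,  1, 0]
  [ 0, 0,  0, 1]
x^4 - 4*x^3 + 6*x^2 - 4*x + 1

Expanding det(x·I − A) (e.g. by cofactor expansion or by noting that A is similar to its Jordan form J, which has the same characteristic polynomial as A) gives
  χ_A(x) = x^4 - 4*x^3 + 6*x^2 - 4*x + 1
which factors as (x - 1)^4. The eigenvalues (with algebraic multiplicities) are λ = 1 with multiplicity 4.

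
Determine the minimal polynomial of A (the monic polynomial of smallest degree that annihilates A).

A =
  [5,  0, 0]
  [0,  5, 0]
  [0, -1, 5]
x^2 - 10*x + 25

The characteristic polynomial is χ_A(x) = (x - 5)^3, so the eigenvalues are known. The minimal polynomial is
  m_A(x) = Π_λ (x − λ)^{k_λ}
where k_λ is the size of the *largest* Jordan block for λ (equivalently, the smallest k with (A − λI)^k v = 0 for every generalised eigenvector v of λ).

  λ = 5: largest Jordan block has size 2, contributing (x − 5)^2

So m_A(x) = (x - 5)^2 = x^2 - 10*x + 25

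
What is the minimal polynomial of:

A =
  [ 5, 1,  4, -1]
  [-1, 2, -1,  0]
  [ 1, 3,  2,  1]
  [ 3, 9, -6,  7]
x^3 - 12*x^2 + 48*x - 64

The characteristic polynomial is χ_A(x) = (x - 4)^4, so the eigenvalues are known. The minimal polynomial is
  m_A(x) = Π_λ (x − λ)^{k_λ}
where k_λ is the size of the *largest* Jordan block for λ (equivalently, the smallest k with (A − λI)^k v = 0 for every generalised eigenvector v of λ).

  λ = 4: largest Jordan block has size 3, contributing (x − 4)^3

So m_A(x) = (x - 4)^3 = x^3 - 12*x^2 + 48*x - 64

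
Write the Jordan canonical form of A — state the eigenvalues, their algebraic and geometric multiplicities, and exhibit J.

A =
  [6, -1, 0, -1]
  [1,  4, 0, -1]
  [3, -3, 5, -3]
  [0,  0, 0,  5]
J_2(5) ⊕ J_1(5) ⊕ J_1(5)

The characteristic polynomial is
  det(x·I − A) = x^4 - 20*x^3 + 150*x^2 - 500*x + 625 = (x - 5)^4

Eigenvalues and multiplicities (the geometric multiplicity of λ is n − rank(A − λI), which equals the number of Jordan blocks for λ):
  λ = 5: algebraic multiplicity = 4, geometric multiplicity = 3

Determining the block sizes for each eigenvalue:
  λ = 5: 3 blocks summing to 4 forces exactly one block of size 2 and the rest size 1 → block sizes [2, 1, 1]

Assembling the blocks gives a Jordan form
J =
  [5, 1, 0, 0]
  [0, 5, 0, 0]
  [0, 0, 5, 0]
  [0, 0, 0, 5]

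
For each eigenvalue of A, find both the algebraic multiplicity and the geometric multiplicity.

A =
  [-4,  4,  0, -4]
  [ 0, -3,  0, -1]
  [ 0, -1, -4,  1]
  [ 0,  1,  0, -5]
λ = -4: alg = 4, geom = 3

Step 1 — factor the characteristic polynomial to read off the algebraic multiplicities:
  χ_A(x) = (x + 4)^4

Step 2 — compute geometric multiplicities via the rank-nullity identity g(λ) = n − rank(A − λI):
  rank(A − (-4)·I) = 1, so dim ker(A − (-4)·I) = n − 1 = 3

Summary:
  λ = -4: algebraic multiplicity = 4, geometric multiplicity = 3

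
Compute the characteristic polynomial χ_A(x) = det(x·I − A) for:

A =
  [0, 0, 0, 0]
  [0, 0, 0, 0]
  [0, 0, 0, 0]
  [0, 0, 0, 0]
x^4

Expanding det(x·I − A) (e.g. by cofactor expansion or by noting that A is similar to its Jordan form J, which has the same characteristic polynomial as A) gives
  χ_A(x) = x^4
which factors as x^4. The eigenvalues (with algebraic multiplicities) are λ = 0 with multiplicity 4.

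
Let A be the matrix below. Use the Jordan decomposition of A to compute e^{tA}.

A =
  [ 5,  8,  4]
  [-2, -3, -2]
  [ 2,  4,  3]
e^{tA} =
  [2*exp(3*t) - exp(t), 4*exp(3*t) - 4*exp(t), 2*exp(3*t) - 2*exp(t)]
  [-exp(3*t) + exp(t), -2*exp(3*t) + 3*exp(t), -exp(3*t) + exp(t)]
  [exp(3*t) - exp(t), 2*exp(3*t) - 2*exp(t), exp(3*t)]

Strategy: write A = P · J · P⁻¹ where J is a Jordan canonical form, so e^{tA} = P · e^{tJ} · P⁻¹, and e^{tJ} can be computed block-by-block.

A has Jordan form
J =
  [1, 0, 0]
  [0, 1, 0]
  [0, 0, 3]
(up to reordering of blocks).

Per-block formulas:
  For a 1×1 block at λ = 3: exp(t · [3]) = [e^(3t)].
  For a 1×1 block at λ = 1: exp(t · [1]) = [e^(1t)].

After assembling e^{tJ} and conjugating by P, we get:

e^{tA} =
  [2*exp(3*t) - exp(t), 4*exp(3*t) - 4*exp(t), 2*exp(3*t) - 2*exp(t)]
  [-exp(3*t) + exp(t), -2*exp(3*t) + 3*exp(t), -exp(3*t) + exp(t)]
  [exp(3*t) - exp(t), 2*exp(3*t) - 2*exp(t), exp(3*t)]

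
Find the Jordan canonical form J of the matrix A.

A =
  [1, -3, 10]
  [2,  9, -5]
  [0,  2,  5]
J_3(5)

The characteristic polynomial is
  det(x·I − A) = x^3 - 15*x^2 + 75*x - 125 = (x - 5)^3

Eigenvalues and multiplicities (the geometric multiplicity of λ is n − rank(A − λI), which equals the number of Jordan blocks for λ):
  λ = 5: algebraic multiplicity = 3, geometric multiplicity = 1

Determining the block sizes for each eigenvalue:
  λ = 5: one block (gm = 1), so the single block has size am = 3 → block sizes [3]

Assembling the blocks gives a Jordan form
J =
  [5, 1, 0]
  [0, 5, 1]
  [0, 0, 5]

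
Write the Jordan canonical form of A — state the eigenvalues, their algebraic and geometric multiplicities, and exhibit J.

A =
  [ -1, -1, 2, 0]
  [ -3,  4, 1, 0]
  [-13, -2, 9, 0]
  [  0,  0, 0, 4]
J_3(4) ⊕ J_1(4)

The characteristic polynomial is
  det(x·I − A) = x^4 - 16*x^3 + 96*x^2 - 256*x + 256 = (x - 4)^4

Eigenvalues and multiplicities (the geometric multiplicity of λ is n − rank(A − λI), which equals the number of Jordan blocks for λ):
  λ = 4: algebraic multiplicity = 4, geometric multiplicity = 2

Determining the block sizes for each eigenvalue:
  λ = 4: with am = 4 and gm = 2, the partition is not yet determined (e.g. several partitions of 4 into 2 parts exist). Let N = A − (4)·I. Computing rank(N^1) = 2, rank(N^2) = 1, rank(N^3) = 0; the number of blocks of size ≥ j is rank(N^{j−1}) − rank(N^j), giving [2, 1, 1]. So we have 1 block(s) of size 3, 1 block(s) of size 1 → block sizes [3, 1]

Assembling the blocks gives a Jordan form
J =
  [4, 1, 0, 0]
  [0, 4, 1, 0]
  [0, 0, 4, 0]
  [0, 0, 0, 4]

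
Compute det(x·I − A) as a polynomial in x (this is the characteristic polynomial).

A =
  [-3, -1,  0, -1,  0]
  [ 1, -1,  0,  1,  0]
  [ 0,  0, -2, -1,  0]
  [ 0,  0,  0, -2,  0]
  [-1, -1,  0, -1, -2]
x^5 + 10*x^4 + 40*x^3 + 80*x^2 + 80*x + 32

Expanding det(x·I − A) (e.g. by cofactor expansion or by noting that A is similar to its Jordan form J, which has the same characteristic polynomial as A) gives
  χ_A(x) = x^5 + 10*x^4 + 40*x^3 + 80*x^2 + 80*x + 32
which factors as (x + 2)^5. The eigenvalues (with algebraic multiplicities) are λ = -2 with multiplicity 5.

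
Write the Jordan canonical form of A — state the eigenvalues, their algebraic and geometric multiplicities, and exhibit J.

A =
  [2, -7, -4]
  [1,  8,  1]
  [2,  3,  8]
J_3(6)

The characteristic polynomial is
  det(x·I − A) = x^3 - 18*x^2 + 108*x - 216 = (x - 6)^3

Eigenvalues and multiplicities (the geometric multiplicity of λ is n − rank(A − λI), which equals the number of Jordan blocks for λ):
  λ = 6: algebraic multiplicity = 3, geometric multiplicity = 1

Determining the block sizes for each eigenvalue:
  λ = 6: one block (gm = 1), so the single block has size am = 3 → block sizes [3]

Assembling the blocks gives a Jordan form
J =
  [6, 1, 0]
  [0, 6, 1]
  [0, 0, 6]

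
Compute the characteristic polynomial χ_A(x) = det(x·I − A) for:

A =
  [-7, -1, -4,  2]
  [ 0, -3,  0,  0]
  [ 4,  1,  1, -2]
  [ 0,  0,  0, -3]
x^4 + 12*x^3 + 54*x^2 + 108*x + 81

Expanding det(x·I − A) (e.g. by cofactor expansion or by noting that A is similar to its Jordan form J, which has the same characteristic polynomial as A) gives
  χ_A(x) = x^4 + 12*x^3 + 54*x^2 + 108*x + 81
which factors as (x + 3)^4. The eigenvalues (with algebraic multiplicities) are λ = -3 with multiplicity 4.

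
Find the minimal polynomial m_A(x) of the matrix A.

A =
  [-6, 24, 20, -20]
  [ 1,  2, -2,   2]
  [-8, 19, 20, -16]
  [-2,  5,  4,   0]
x^3 - 12*x^2 + 48*x - 64

The characteristic polynomial is χ_A(x) = (x - 4)^4, so the eigenvalues are known. The minimal polynomial is
  m_A(x) = Π_λ (x − λ)^{k_λ}
where k_λ is the size of the *largest* Jordan block for λ (equivalently, the smallest k with (A − λI)^k v = 0 for every generalised eigenvector v of λ).

  λ = 4: largest Jordan block has size 3, contributing (x − 4)^3

So m_A(x) = (x - 4)^3 = x^3 - 12*x^2 + 48*x - 64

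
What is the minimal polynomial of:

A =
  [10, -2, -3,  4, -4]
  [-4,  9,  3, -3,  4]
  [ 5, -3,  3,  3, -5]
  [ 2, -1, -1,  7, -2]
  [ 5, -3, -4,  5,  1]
x^3 - 18*x^2 + 108*x - 216

The characteristic polynomial is χ_A(x) = (x - 6)^5, so the eigenvalues are known. The minimal polynomial is
  m_A(x) = Π_λ (x − λ)^{k_λ}
where k_λ is the size of the *largest* Jordan block for λ (equivalently, the smallest k with (A − λI)^k v = 0 for every generalised eigenvector v of λ).

  λ = 6: largest Jordan block has size 3, contributing (x − 6)^3

So m_A(x) = (x - 6)^3 = x^3 - 18*x^2 + 108*x - 216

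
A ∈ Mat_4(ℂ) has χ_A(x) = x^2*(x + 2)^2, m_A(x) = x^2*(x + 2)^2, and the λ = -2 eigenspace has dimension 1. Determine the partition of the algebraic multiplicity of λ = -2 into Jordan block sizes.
Block sizes for λ = -2: [2]

Step 1 — from the characteristic polynomial, algebraic multiplicity of λ = -2 is 2. From dim ker(A − (-2)·I) = 1, there are exactly 1 Jordan blocks for λ = -2.
Step 2 — from the minimal polynomial, the factor (x + 2)^2 tells us the largest block for λ = -2 has size 2.
Step 3 — with total size 2, 1 blocks, and largest block 2, the block sizes (in nonincreasing order) are [2].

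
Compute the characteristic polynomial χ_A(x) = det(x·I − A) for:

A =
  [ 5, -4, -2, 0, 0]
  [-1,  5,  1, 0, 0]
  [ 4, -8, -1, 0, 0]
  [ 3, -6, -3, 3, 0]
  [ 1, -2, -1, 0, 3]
x^5 - 15*x^4 + 90*x^3 - 270*x^2 + 405*x - 243

Expanding det(x·I − A) (e.g. by cofactor expansion or by noting that A is similar to its Jordan form J, which has the same characteristic polynomial as A) gives
  χ_A(x) = x^5 - 15*x^4 + 90*x^3 - 270*x^2 + 405*x - 243
which factors as (x - 3)^5. The eigenvalues (with algebraic multiplicities) are λ = 3 with multiplicity 5.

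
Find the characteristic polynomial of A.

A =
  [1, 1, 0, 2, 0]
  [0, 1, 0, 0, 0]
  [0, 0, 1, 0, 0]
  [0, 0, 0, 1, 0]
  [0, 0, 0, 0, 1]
x^5 - 5*x^4 + 10*x^3 - 10*x^2 + 5*x - 1

Expanding det(x·I − A) (e.g. by cofactor expansion or by noting that A is similar to its Jordan form J, which has the same characteristic polynomial as A) gives
  χ_A(x) = x^5 - 5*x^4 + 10*x^3 - 10*x^2 + 5*x - 1
which factors as (x - 1)^5. The eigenvalues (with algebraic multiplicities) are λ = 1 with multiplicity 5.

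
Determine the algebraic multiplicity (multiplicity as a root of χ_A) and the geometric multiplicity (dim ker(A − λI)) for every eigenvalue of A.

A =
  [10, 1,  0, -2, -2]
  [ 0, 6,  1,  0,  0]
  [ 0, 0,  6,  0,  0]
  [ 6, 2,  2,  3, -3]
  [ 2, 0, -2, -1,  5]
λ = 6: alg = 5, geom = 2

Step 1 — factor the characteristic polynomial to read off the algebraic multiplicities:
  χ_A(x) = (x - 6)^5

Step 2 — compute geometric multiplicities via the rank-nullity identity g(λ) = n − rank(A − λI):
  rank(A − (6)·I) = 3, so dim ker(A − (6)·I) = n − 3 = 2

Summary:
  λ = 6: algebraic multiplicity = 5, geometric multiplicity = 2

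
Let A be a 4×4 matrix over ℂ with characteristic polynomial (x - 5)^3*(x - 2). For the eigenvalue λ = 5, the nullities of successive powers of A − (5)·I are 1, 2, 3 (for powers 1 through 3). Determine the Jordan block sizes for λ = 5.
Block sizes for λ = 5: [3]

From the dimensions of kernels of powers, the number of Jordan blocks of size at least j is d_j − d_{j−1} where d_j = dim ker(N^j) (with d_0 = 0). Computing the differences gives [1, 1, 1].
The number of blocks of size exactly k is (#blocks of size ≥ k) − (#blocks of size ≥ k + 1), so the partition is: 1 block(s) of size 3.
In nonincreasing order the block sizes are [3].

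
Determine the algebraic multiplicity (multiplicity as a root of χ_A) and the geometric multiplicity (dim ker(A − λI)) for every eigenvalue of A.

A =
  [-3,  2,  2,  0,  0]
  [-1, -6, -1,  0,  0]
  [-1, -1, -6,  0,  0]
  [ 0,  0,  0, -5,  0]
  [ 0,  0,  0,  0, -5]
λ = -5: alg = 5, geom = 4

Step 1 — factor the characteristic polynomial to read off the algebraic multiplicities:
  χ_A(x) = (x + 5)^5

Step 2 — compute geometric multiplicities via the rank-nullity identity g(λ) = n − rank(A − λI):
  rank(A − (-5)·I) = 1, so dim ker(A − (-5)·I) = n − 1 = 4

Summary:
  λ = -5: algebraic multiplicity = 5, geometric multiplicity = 4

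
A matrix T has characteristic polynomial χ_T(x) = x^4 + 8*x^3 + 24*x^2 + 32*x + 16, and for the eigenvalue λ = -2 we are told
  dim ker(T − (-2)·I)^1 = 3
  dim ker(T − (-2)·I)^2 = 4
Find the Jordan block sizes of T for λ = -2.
Block sizes for λ = -2: [2, 1, 1]

From the dimensions of kernels of powers, the number of Jordan blocks of size at least j is d_j − d_{j−1} where d_j = dim ker(N^j) (with d_0 = 0). Computing the differences gives [3, 1].
The number of blocks of size exactly k is (#blocks of size ≥ k) − (#blocks of size ≥ k + 1), so the partition is: 2 block(s) of size 1, 1 block(s) of size 2.
In nonincreasing order the block sizes are [2, 1, 1].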